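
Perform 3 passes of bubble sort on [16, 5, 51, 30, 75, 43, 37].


Initial: [16, 5, 51, 30, 75, 43, 37]
Pass 1: [5, 16, 30, 51, 43, 37, 75] (4 swaps)
Pass 2: [5, 16, 30, 43, 37, 51, 75] (2 swaps)
Pass 3: [5, 16, 30, 37, 43, 51, 75] (1 swaps)

After 3 passes: [5, 16, 30, 37, 43, 51, 75]


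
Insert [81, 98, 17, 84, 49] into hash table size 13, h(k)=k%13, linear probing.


Insert 81: h=3 -> slot 3
Insert 98: h=7 -> slot 7
Insert 17: h=4 -> slot 4
Insert 84: h=6 -> slot 6
Insert 49: h=10 -> slot 10

Table: [None, None, None, 81, 17, None, 84, 98, None, None, 49, None, None]


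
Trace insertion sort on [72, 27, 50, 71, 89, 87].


Initial: [72, 27, 50, 71, 89, 87]
Insert 27: [27, 72, 50, 71, 89, 87]
Insert 50: [27, 50, 72, 71, 89, 87]
Insert 71: [27, 50, 71, 72, 89, 87]
Insert 89: [27, 50, 71, 72, 89, 87]
Insert 87: [27, 50, 71, 72, 87, 89]

Sorted: [27, 50, 71, 72, 87, 89]


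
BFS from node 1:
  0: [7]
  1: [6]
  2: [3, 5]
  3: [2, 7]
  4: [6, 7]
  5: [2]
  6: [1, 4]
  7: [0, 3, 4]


Visit 1, enqueue [6]
Visit 6, enqueue [4]
Visit 4, enqueue [7]
Visit 7, enqueue [0, 3]
Visit 0, enqueue []
Visit 3, enqueue [2]
Visit 2, enqueue [5]
Visit 5, enqueue []

BFS order: [1, 6, 4, 7, 0, 3, 2, 5]


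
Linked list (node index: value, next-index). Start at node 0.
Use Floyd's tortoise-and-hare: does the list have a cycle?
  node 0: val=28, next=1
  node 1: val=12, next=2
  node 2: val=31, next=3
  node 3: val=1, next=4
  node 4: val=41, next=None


Floyd's tortoise (slow, +1) and hare (fast, +2):
  init: slow=0, fast=0
  step 1: slow=1, fast=2
  step 2: slow=2, fast=4
  step 3: fast -> None, no cycle

Cycle: no


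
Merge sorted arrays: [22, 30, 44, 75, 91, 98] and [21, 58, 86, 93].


Take 21 from B
Take 22 from A
Take 30 from A
Take 44 from A
Take 58 from B
Take 75 from A
Take 86 from B
Take 91 from A
Take 93 from B

Merged: [21, 22, 30, 44, 58, 75, 86, 91, 93, 98]


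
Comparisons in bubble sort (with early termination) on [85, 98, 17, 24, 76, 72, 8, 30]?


Algorithm: bubble sort (with early termination)
Input: [85, 98, 17, 24, 76, 72, 8, 30]
Sorted: [8, 17, 24, 30, 72, 76, 85, 98]

28


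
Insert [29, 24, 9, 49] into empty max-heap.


Insert 29: [29]
Insert 24: [29, 24]
Insert 9: [29, 24, 9]
Insert 49: [49, 29, 9, 24]

Final heap: [49, 29, 9, 24]


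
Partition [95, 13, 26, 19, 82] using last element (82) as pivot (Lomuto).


Pivot: 82
  13 <= 82: swap -> [13, 95, 26, 19, 82]
  26 <= 82: swap -> [13, 26, 95, 19, 82]
  19 <= 82: swap -> [13, 26, 19, 95, 82]
Place pivot at 3: [13, 26, 19, 82, 95]

Partitioned: [13, 26, 19, 82, 95]


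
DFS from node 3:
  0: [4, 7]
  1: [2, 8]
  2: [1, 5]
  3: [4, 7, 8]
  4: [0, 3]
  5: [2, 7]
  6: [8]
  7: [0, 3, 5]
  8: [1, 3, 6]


Visit 3, push [8, 7, 4]
Visit 4, push [0]
Visit 0, push [7]
Visit 7, push [5]
Visit 5, push [2]
Visit 2, push [1]
Visit 1, push [8]
Visit 8, push [6]
Visit 6, push []

DFS order: [3, 4, 0, 7, 5, 2, 1, 8, 6]


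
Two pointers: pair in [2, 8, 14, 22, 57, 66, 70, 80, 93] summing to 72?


lo=0(2)+hi=8(93)=95
lo=0(2)+hi=7(80)=82
lo=0(2)+hi=6(70)=72

Yes: 2+70=72


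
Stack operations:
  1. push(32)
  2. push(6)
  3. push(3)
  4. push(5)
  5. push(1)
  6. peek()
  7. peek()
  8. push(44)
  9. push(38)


push(32) -> [32]
push(6) -> [32, 6]
push(3) -> [32, 6, 3]
push(5) -> [32, 6, 3, 5]
push(1) -> [32, 6, 3, 5, 1]
peek()->1
peek()->1
push(44) -> [32, 6, 3, 5, 1, 44]
push(38) -> [32, 6, 3, 5, 1, 44, 38]

Final stack: [32, 6, 3, 5, 1, 44, 38]


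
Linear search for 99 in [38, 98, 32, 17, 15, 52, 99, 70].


i=0: 38!=99
i=1: 98!=99
i=2: 32!=99
i=3: 17!=99
i=4: 15!=99
i=5: 52!=99
i=6: 99==99 found!

Found at 6, 7 comps


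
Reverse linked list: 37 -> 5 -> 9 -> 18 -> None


Step 1: curr=37, set curr.next=prev(None) | reversed so far: 37
Step 2: curr=5, set curr.next=prev(37) | reversed so far: 5 -> 37
Step 3: curr=9, set curr.next=prev(5) | reversed so far: 9 -> 5 -> 37
Step 4: curr=18, set curr.next=prev(9) | reversed so far: 18 -> 9 -> 5 -> 37

18 -> 9 -> 5 -> 37 -> None


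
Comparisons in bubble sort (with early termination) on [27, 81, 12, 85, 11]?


Algorithm: bubble sort (with early termination)
Input: [27, 81, 12, 85, 11]
Sorted: [11, 12, 27, 81, 85]

10


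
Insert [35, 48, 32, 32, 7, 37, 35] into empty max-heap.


Insert 35: [35]
Insert 48: [48, 35]
Insert 32: [48, 35, 32]
Insert 32: [48, 35, 32, 32]
Insert 7: [48, 35, 32, 32, 7]
Insert 37: [48, 35, 37, 32, 7, 32]
Insert 35: [48, 35, 37, 32, 7, 32, 35]

Final heap: [48, 35, 37, 32, 7, 32, 35]


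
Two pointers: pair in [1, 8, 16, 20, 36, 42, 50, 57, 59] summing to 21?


lo=0(1)+hi=8(59)=60
lo=0(1)+hi=7(57)=58
lo=0(1)+hi=6(50)=51
lo=0(1)+hi=5(42)=43
lo=0(1)+hi=4(36)=37
lo=0(1)+hi=3(20)=21

Yes: 1+20=21


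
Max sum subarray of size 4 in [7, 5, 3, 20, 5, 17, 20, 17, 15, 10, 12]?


[0:4]: 35
[1:5]: 33
[2:6]: 45
[3:7]: 62
[4:8]: 59
[5:9]: 69
[6:10]: 62
[7:11]: 54

Max: 69 at [5:9]


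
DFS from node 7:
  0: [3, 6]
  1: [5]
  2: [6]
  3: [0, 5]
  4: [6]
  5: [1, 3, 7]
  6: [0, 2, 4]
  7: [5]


Visit 7, push [5]
Visit 5, push [3, 1]
Visit 1, push []
Visit 3, push [0]
Visit 0, push [6]
Visit 6, push [4, 2]
Visit 2, push []
Visit 4, push []

DFS order: [7, 5, 1, 3, 0, 6, 2, 4]


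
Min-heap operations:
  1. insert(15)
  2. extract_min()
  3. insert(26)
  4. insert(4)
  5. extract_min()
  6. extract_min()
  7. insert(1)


insert(15) -> [15]
extract_min()->15, []
insert(26) -> [26]
insert(4) -> [4, 26]
extract_min()->4, [26]
extract_min()->26, []
insert(1) -> [1]

Final heap: [1]


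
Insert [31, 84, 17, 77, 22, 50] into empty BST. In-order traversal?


Insert 31: root
Insert 84: R from 31
Insert 17: L from 31
Insert 77: R from 31 -> L from 84
Insert 22: L from 31 -> R from 17
Insert 50: R from 31 -> L from 84 -> L from 77

In-order: [17, 22, 31, 50, 77, 84]


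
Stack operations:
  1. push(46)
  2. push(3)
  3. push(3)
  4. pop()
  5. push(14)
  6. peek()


push(46) -> [46]
push(3) -> [46, 3]
push(3) -> [46, 3, 3]
pop()->3, [46, 3]
push(14) -> [46, 3, 14]
peek()->14

Final stack: [46, 3, 14]


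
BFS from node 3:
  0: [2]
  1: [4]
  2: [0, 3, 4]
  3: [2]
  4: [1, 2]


Visit 3, enqueue [2]
Visit 2, enqueue [0, 4]
Visit 0, enqueue []
Visit 4, enqueue [1]
Visit 1, enqueue []

BFS order: [3, 2, 0, 4, 1]


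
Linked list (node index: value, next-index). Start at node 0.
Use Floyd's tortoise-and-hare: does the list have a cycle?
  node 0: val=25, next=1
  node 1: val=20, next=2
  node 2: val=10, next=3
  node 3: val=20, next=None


Floyd's tortoise (slow, +1) and hare (fast, +2):
  init: slow=0, fast=0
  step 1: slow=1, fast=2
  step 2: fast 2->3->None, no cycle

Cycle: no


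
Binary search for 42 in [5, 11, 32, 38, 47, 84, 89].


Step 1: lo=0, hi=6, mid=3, val=38
Step 2: lo=4, hi=6, mid=5, val=84
Step 3: lo=4, hi=4, mid=4, val=47

Not found


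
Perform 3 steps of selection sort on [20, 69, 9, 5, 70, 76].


Initial: [20, 69, 9, 5, 70, 76]
Step 1: min=5 at 3
  Swap: [5, 69, 9, 20, 70, 76]
Step 2: min=9 at 2
  Swap: [5, 9, 69, 20, 70, 76]
Step 3: min=20 at 3
  Swap: [5, 9, 20, 69, 70, 76]

After 3 steps: [5, 9, 20, 69, 70, 76]


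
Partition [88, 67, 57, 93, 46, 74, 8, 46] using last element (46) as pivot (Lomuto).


Pivot: 46
  46 <= 46: swap -> [46, 67, 57, 93, 88, 74, 8, 46]
  8 <= 46: swap -> [46, 8, 57, 93, 88, 74, 67, 46]
Place pivot at 2: [46, 8, 46, 93, 88, 74, 67, 57]

Partitioned: [46, 8, 46, 93, 88, 74, 67, 57]


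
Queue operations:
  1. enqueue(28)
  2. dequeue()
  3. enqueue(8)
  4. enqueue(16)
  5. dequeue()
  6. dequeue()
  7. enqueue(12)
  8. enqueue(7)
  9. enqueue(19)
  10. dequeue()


enqueue(28) -> [28]
dequeue()->28, []
enqueue(8) -> [8]
enqueue(16) -> [8, 16]
dequeue()->8, [16]
dequeue()->16, []
enqueue(12) -> [12]
enqueue(7) -> [12, 7]
enqueue(19) -> [12, 7, 19]
dequeue()->12, [7, 19]

Final queue: [7, 19]


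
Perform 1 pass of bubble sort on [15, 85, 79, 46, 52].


Initial: [15, 85, 79, 46, 52]
Pass 1: [15, 79, 46, 52, 85] (3 swaps)

After 1 pass: [15, 79, 46, 52, 85]


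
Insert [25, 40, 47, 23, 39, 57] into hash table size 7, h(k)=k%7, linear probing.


Insert 25: h=4 -> slot 4
Insert 40: h=5 -> slot 5
Insert 47: h=5, 1 probes -> slot 6
Insert 23: h=2 -> slot 2
Insert 39: h=4, 3 probes -> slot 0
Insert 57: h=1 -> slot 1

Table: [39, 57, 23, None, 25, 40, 47]


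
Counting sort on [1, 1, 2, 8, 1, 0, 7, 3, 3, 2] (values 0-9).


Input: [1, 1, 2, 8, 1, 0, 7, 3, 3, 2]
Counts: [1, 3, 2, 2, 0, 0, 0, 1, 1, 0]

Sorted: [0, 1, 1, 1, 2, 2, 3, 3, 7, 8]


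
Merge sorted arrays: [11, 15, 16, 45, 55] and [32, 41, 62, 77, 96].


Take 11 from A
Take 15 from A
Take 16 from A
Take 32 from B
Take 41 from B
Take 45 from A
Take 55 from A

Merged: [11, 15, 16, 32, 41, 45, 55, 62, 77, 96]


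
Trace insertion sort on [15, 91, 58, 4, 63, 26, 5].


Initial: [15, 91, 58, 4, 63, 26, 5]
Insert 91: [15, 91, 58, 4, 63, 26, 5]
Insert 58: [15, 58, 91, 4, 63, 26, 5]
Insert 4: [4, 15, 58, 91, 63, 26, 5]
Insert 63: [4, 15, 58, 63, 91, 26, 5]
Insert 26: [4, 15, 26, 58, 63, 91, 5]
Insert 5: [4, 5, 15, 26, 58, 63, 91]

Sorted: [4, 5, 15, 26, 58, 63, 91]


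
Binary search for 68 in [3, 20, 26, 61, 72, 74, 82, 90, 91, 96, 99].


Step 1: lo=0, hi=10, mid=5, val=74
Step 2: lo=0, hi=4, mid=2, val=26
Step 3: lo=3, hi=4, mid=3, val=61
Step 4: lo=4, hi=4, mid=4, val=72

Not found


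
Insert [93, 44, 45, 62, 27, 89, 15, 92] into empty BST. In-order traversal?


Insert 93: root
Insert 44: L from 93
Insert 45: L from 93 -> R from 44
Insert 62: L from 93 -> R from 44 -> R from 45
Insert 27: L from 93 -> L from 44
Insert 89: L from 93 -> R from 44 -> R from 45 -> R from 62
Insert 15: L from 93 -> L from 44 -> L from 27
Insert 92: L from 93 -> R from 44 -> R from 45 -> R from 62 -> R from 89

In-order: [15, 27, 44, 45, 62, 89, 92, 93]


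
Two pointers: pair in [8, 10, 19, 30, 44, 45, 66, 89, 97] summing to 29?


lo=0(8)+hi=8(97)=105
lo=0(8)+hi=7(89)=97
lo=0(8)+hi=6(66)=74
lo=0(8)+hi=5(45)=53
lo=0(8)+hi=4(44)=52
lo=0(8)+hi=3(30)=38
lo=0(8)+hi=2(19)=27
lo=1(10)+hi=2(19)=29

Yes: 10+19=29


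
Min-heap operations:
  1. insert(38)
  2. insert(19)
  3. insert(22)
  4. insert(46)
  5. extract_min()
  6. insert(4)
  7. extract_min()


insert(38) -> [38]
insert(19) -> [19, 38]
insert(22) -> [19, 38, 22]
insert(46) -> [19, 38, 22, 46]
extract_min()->19, [22, 38, 46]
insert(4) -> [4, 22, 46, 38]
extract_min()->4, [22, 38, 46]

Final heap: [22, 38, 46]


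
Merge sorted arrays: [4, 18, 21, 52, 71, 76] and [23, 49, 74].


Take 4 from A
Take 18 from A
Take 21 from A
Take 23 from B
Take 49 from B
Take 52 from A
Take 71 from A
Take 74 from B

Merged: [4, 18, 21, 23, 49, 52, 71, 74, 76]


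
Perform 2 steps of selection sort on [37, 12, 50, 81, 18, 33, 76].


Initial: [37, 12, 50, 81, 18, 33, 76]
Step 1: min=12 at 1
  Swap: [12, 37, 50, 81, 18, 33, 76]
Step 2: min=18 at 4
  Swap: [12, 18, 50, 81, 37, 33, 76]

After 2 steps: [12, 18, 50, 81, 37, 33, 76]


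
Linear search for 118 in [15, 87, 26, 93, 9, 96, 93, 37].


i=0: 15!=118
i=1: 87!=118
i=2: 26!=118
i=3: 93!=118
i=4: 9!=118
i=5: 96!=118
i=6: 93!=118
i=7: 37!=118

Not found, 8 comps


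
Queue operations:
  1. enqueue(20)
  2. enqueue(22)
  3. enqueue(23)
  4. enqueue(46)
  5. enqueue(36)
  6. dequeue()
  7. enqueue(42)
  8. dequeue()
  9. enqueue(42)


enqueue(20) -> [20]
enqueue(22) -> [20, 22]
enqueue(23) -> [20, 22, 23]
enqueue(46) -> [20, 22, 23, 46]
enqueue(36) -> [20, 22, 23, 46, 36]
dequeue()->20, [22, 23, 46, 36]
enqueue(42) -> [22, 23, 46, 36, 42]
dequeue()->22, [23, 46, 36, 42]
enqueue(42) -> [23, 46, 36, 42, 42]

Final queue: [23, 46, 36, 42, 42]


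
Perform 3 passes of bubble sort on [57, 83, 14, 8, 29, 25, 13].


Initial: [57, 83, 14, 8, 29, 25, 13]
Pass 1: [57, 14, 8, 29, 25, 13, 83] (5 swaps)
Pass 2: [14, 8, 29, 25, 13, 57, 83] (5 swaps)
Pass 3: [8, 14, 25, 13, 29, 57, 83] (3 swaps)

After 3 passes: [8, 14, 25, 13, 29, 57, 83]


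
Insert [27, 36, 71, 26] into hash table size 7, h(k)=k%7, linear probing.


Insert 27: h=6 -> slot 6
Insert 36: h=1 -> slot 1
Insert 71: h=1, 1 probes -> slot 2
Insert 26: h=5 -> slot 5

Table: [None, 36, 71, None, None, 26, 27]


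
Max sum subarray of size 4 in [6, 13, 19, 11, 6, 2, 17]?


[0:4]: 49
[1:5]: 49
[2:6]: 38
[3:7]: 36

Max: 49 at [0:4]


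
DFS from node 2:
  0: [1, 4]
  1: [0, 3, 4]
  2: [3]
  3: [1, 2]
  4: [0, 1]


Visit 2, push [3]
Visit 3, push [1]
Visit 1, push [4, 0]
Visit 0, push [4]
Visit 4, push []

DFS order: [2, 3, 1, 0, 4]


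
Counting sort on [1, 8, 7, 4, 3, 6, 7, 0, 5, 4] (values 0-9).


Input: [1, 8, 7, 4, 3, 6, 7, 0, 5, 4]
Counts: [1, 1, 0, 1, 2, 1, 1, 2, 1, 0]

Sorted: [0, 1, 3, 4, 4, 5, 6, 7, 7, 8]


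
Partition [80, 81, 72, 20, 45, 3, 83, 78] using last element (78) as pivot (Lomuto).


Pivot: 78
  72 <= 78: swap -> [72, 81, 80, 20, 45, 3, 83, 78]
  20 <= 78: swap -> [72, 20, 80, 81, 45, 3, 83, 78]
  45 <= 78: swap -> [72, 20, 45, 81, 80, 3, 83, 78]
  3 <= 78: swap -> [72, 20, 45, 3, 80, 81, 83, 78]
Place pivot at 4: [72, 20, 45, 3, 78, 81, 83, 80]

Partitioned: [72, 20, 45, 3, 78, 81, 83, 80]


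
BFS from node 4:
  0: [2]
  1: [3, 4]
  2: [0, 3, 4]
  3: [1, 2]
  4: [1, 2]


Visit 4, enqueue [1, 2]
Visit 1, enqueue [3]
Visit 2, enqueue [0]
Visit 3, enqueue []
Visit 0, enqueue []

BFS order: [4, 1, 2, 3, 0]


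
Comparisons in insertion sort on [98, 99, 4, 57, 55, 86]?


Algorithm: insertion sort
Input: [98, 99, 4, 57, 55, 86]
Sorted: [4, 55, 57, 86, 98, 99]

13


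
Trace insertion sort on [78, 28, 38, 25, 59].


Initial: [78, 28, 38, 25, 59]
Insert 28: [28, 78, 38, 25, 59]
Insert 38: [28, 38, 78, 25, 59]
Insert 25: [25, 28, 38, 78, 59]
Insert 59: [25, 28, 38, 59, 78]

Sorted: [25, 28, 38, 59, 78]


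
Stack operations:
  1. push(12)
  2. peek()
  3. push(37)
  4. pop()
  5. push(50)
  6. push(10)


push(12) -> [12]
peek()->12
push(37) -> [12, 37]
pop()->37, [12]
push(50) -> [12, 50]
push(10) -> [12, 50, 10]

Final stack: [12, 50, 10]


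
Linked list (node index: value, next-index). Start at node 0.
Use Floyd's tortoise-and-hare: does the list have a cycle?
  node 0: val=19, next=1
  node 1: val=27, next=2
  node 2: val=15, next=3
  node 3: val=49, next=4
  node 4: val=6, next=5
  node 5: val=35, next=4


Floyd's tortoise (slow, +1) and hare (fast, +2):
  init: slow=0, fast=0
  step 1: slow=1, fast=2
  step 2: slow=2, fast=4
  step 3: slow=3, fast=4
  step 4: slow=4, fast=4
  slow == fast at node 4: cycle detected

Cycle: yes


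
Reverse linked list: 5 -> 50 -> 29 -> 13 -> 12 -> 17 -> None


Step 1: curr=5, set curr.next=prev(None) | reversed so far: 5
Step 2: curr=50, set curr.next=prev(5) | reversed so far: 50 -> 5
Step 3: curr=29, set curr.next=prev(50) | reversed so far: 29 -> 50 -> 5
Step 4: curr=13, set curr.next=prev(29) | reversed so far: 13 -> 29 -> 50 -> 5
Step 5: curr=12, set curr.next=prev(13) | reversed so far: 12 -> 13 -> 29 -> 50 -> 5
Step 6: curr=17, set curr.next=prev(12) | reversed so far: 17 -> 12 -> 13 -> 29 -> 50 -> 5

17 -> 12 -> 13 -> 29 -> 50 -> 5 -> None


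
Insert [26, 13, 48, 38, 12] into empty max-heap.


Insert 26: [26]
Insert 13: [26, 13]
Insert 48: [48, 13, 26]
Insert 38: [48, 38, 26, 13]
Insert 12: [48, 38, 26, 13, 12]

Final heap: [48, 38, 26, 13, 12]


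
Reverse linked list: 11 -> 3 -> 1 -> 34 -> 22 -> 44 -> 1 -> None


Step 1: curr=11, set curr.next=prev(None) | reversed so far: 11
Step 2: curr=3, set curr.next=prev(11) | reversed so far: 3 -> 11
Step 3: curr=1, set curr.next=prev(3) | reversed so far: 1 -> 3 -> 11
Step 4: curr=34, set curr.next=prev(1) | reversed so far: 34 -> 1 -> 3 -> 11
Step 5: curr=22, set curr.next=prev(34) | reversed so far: 22 -> 34 -> 1 -> 3 -> 11
Step 6: curr=44, set curr.next=prev(22) | reversed so far: 44 -> 22 -> 34 -> 1 -> 3 -> 11
Step 7: curr=1, set curr.next=prev(44) | reversed so far: 1 -> 44 -> 22 -> 34 -> 1 -> 3 -> 11

1 -> 44 -> 22 -> 34 -> 1 -> 3 -> 11 -> None


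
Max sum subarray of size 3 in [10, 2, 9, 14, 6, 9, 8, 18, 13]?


[0:3]: 21
[1:4]: 25
[2:5]: 29
[3:6]: 29
[4:7]: 23
[5:8]: 35
[6:9]: 39

Max: 39 at [6:9]


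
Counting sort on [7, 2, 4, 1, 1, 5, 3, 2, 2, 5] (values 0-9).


Input: [7, 2, 4, 1, 1, 5, 3, 2, 2, 5]
Counts: [0, 2, 3, 1, 1, 2, 0, 1, 0, 0]

Sorted: [1, 1, 2, 2, 2, 3, 4, 5, 5, 7]


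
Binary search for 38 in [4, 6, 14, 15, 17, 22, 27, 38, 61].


Step 1: lo=0, hi=8, mid=4, val=17
Step 2: lo=5, hi=8, mid=6, val=27
Step 3: lo=7, hi=8, mid=7, val=38

Found at index 7


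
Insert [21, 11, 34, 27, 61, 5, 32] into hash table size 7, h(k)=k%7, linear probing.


Insert 21: h=0 -> slot 0
Insert 11: h=4 -> slot 4
Insert 34: h=6 -> slot 6
Insert 27: h=6, 2 probes -> slot 1
Insert 61: h=5 -> slot 5
Insert 5: h=5, 4 probes -> slot 2
Insert 32: h=4, 6 probes -> slot 3

Table: [21, 27, 5, 32, 11, 61, 34]


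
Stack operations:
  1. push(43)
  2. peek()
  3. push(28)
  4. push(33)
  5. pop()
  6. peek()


push(43) -> [43]
peek()->43
push(28) -> [43, 28]
push(33) -> [43, 28, 33]
pop()->33, [43, 28]
peek()->28

Final stack: [43, 28]


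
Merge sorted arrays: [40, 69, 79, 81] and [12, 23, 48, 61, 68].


Take 12 from B
Take 23 from B
Take 40 from A
Take 48 from B
Take 61 from B
Take 68 from B

Merged: [12, 23, 40, 48, 61, 68, 69, 79, 81]


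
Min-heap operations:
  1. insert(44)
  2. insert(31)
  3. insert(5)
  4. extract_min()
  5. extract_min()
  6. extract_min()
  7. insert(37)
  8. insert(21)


insert(44) -> [44]
insert(31) -> [31, 44]
insert(5) -> [5, 44, 31]
extract_min()->5, [31, 44]
extract_min()->31, [44]
extract_min()->44, []
insert(37) -> [37]
insert(21) -> [21, 37]

Final heap: [21, 37]


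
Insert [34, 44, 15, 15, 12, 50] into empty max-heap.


Insert 34: [34]
Insert 44: [44, 34]
Insert 15: [44, 34, 15]
Insert 15: [44, 34, 15, 15]
Insert 12: [44, 34, 15, 15, 12]
Insert 50: [50, 34, 44, 15, 12, 15]

Final heap: [50, 34, 44, 15, 12, 15]


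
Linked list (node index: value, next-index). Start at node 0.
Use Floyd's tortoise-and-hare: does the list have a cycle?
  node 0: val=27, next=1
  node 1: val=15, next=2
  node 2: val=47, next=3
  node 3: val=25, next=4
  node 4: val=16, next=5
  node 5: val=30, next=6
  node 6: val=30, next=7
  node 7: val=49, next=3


Floyd's tortoise (slow, +1) and hare (fast, +2):
  init: slow=0, fast=0
  step 1: slow=1, fast=2
  step 2: slow=2, fast=4
  step 3: slow=3, fast=6
  step 4: slow=4, fast=3
  step 5: slow=5, fast=5
  slow == fast at node 5: cycle detected

Cycle: yes


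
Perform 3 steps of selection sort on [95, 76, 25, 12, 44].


Initial: [95, 76, 25, 12, 44]
Step 1: min=12 at 3
  Swap: [12, 76, 25, 95, 44]
Step 2: min=25 at 2
  Swap: [12, 25, 76, 95, 44]
Step 3: min=44 at 4
  Swap: [12, 25, 44, 95, 76]

After 3 steps: [12, 25, 44, 95, 76]


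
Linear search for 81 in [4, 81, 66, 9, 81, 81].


i=0: 4!=81
i=1: 81==81 found!

Found at 1, 2 comps


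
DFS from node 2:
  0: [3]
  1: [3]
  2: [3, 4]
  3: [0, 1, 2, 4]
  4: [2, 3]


Visit 2, push [4, 3]
Visit 3, push [4, 1, 0]
Visit 0, push []
Visit 1, push []
Visit 4, push []

DFS order: [2, 3, 0, 1, 4]


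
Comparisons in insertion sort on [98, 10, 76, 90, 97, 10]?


Algorithm: insertion sort
Input: [98, 10, 76, 90, 97, 10]
Sorted: [10, 10, 76, 90, 97, 98]

12


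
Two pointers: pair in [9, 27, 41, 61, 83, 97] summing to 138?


lo=0(9)+hi=5(97)=106
lo=1(27)+hi=5(97)=124
lo=2(41)+hi=5(97)=138

Yes: 41+97=138


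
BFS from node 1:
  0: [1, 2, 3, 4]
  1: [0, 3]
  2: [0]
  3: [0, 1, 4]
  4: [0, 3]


Visit 1, enqueue [0, 3]
Visit 0, enqueue [2, 4]
Visit 3, enqueue []
Visit 2, enqueue []
Visit 4, enqueue []

BFS order: [1, 0, 3, 2, 4]


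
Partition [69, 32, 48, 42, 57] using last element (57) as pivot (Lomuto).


Pivot: 57
  32 <= 57: swap -> [32, 69, 48, 42, 57]
  48 <= 57: swap -> [32, 48, 69, 42, 57]
  42 <= 57: swap -> [32, 48, 42, 69, 57]
Place pivot at 3: [32, 48, 42, 57, 69]

Partitioned: [32, 48, 42, 57, 69]


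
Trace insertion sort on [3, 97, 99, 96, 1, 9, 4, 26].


Initial: [3, 97, 99, 96, 1, 9, 4, 26]
Insert 97: [3, 97, 99, 96, 1, 9, 4, 26]
Insert 99: [3, 97, 99, 96, 1, 9, 4, 26]
Insert 96: [3, 96, 97, 99, 1, 9, 4, 26]
Insert 1: [1, 3, 96, 97, 99, 9, 4, 26]
Insert 9: [1, 3, 9, 96, 97, 99, 4, 26]
Insert 4: [1, 3, 4, 9, 96, 97, 99, 26]
Insert 26: [1, 3, 4, 9, 26, 96, 97, 99]

Sorted: [1, 3, 4, 9, 26, 96, 97, 99]


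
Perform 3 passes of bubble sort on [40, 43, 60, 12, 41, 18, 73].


Initial: [40, 43, 60, 12, 41, 18, 73]
Pass 1: [40, 43, 12, 41, 18, 60, 73] (3 swaps)
Pass 2: [40, 12, 41, 18, 43, 60, 73] (3 swaps)
Pass 3: [12, 40, 18, 41, 43, 60, 73] (2 swaps)

After 3 passes: [12, 40, 18, 41, 43, 60, 73]


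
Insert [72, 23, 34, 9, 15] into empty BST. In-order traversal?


Insert 72: root
Insert 23: L from 72
Insert 34: L from 72 -> R from 23
Insert 9: L from 72 -> L from 23
Insert 15: L from 72 -> L from 23 -> R from 9

In-order: [9, 15, 23, 34, 72]


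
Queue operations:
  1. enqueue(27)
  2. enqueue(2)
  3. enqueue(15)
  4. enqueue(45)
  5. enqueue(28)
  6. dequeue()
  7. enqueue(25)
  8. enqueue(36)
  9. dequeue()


enqueue(27) -> [27]
enqueue(2) -> [27, 2]
enqueue(15) -> [27, 2, 15]
enqueue(45) -> [27, 2, 15, 45]
enqueue(28) -> [27, 2, 15, 45, 28]
dequeue()->27, [2, 15, 45, 28]
enqueue(25) -> [2, 15, 45, 28, 25]
enqueue(36) -> [2, 15, 45, 28, 25, 36]
dequeue()->2, [15, 45, 28, 25, 36]

Final queue: [15, 45, 28, 25, 36]


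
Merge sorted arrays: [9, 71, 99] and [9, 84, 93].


Take 9 from A
Take 9 from B
Take 71 from A
Take 84 from B
Take 93 from B

Merged: [9, 9, 71, 84, 93, 99]


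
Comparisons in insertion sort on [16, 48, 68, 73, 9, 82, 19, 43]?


Algorithm: insertion sort
Input: [16, 48, 68, 73, 9, 82, 19, 43]
Sorted: [9, 16, 19, 43, 48, 68, 73, 82]

18


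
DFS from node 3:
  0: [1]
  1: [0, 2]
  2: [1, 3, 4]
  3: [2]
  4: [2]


Visit 3, push [2]
Visit 2, push [4, 1]
Visit 1, push [0]
Visit 0, push []
Visit 4, push []

DFS order: [3, 2, 1, 0, 4]


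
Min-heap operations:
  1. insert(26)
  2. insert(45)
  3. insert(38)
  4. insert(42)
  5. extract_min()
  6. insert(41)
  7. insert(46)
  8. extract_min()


insert(26) -> [26]
insert(45) -> [26, 45]
insert(38) -> [26, 45, 38]
insert(42) -> [26, 42, 38, 45]
extract_min()->26, [38, 42, 45]
insert(41) -> [38, 41, 45, 42]
insert(46) -> [38, 41, 45, 42, 46]
extract_min()->38, [41, 42, 45, 46]

Final heap: [41, 42, 45, 46]


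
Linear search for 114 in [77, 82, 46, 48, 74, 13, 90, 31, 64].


i=0: 77!=114
i=1: 82!=114
i=2: 46!=114
i=3: 48!=114
i=4: 74!=114
i=5: 13!=114
i=6: 90!=114
i=7: 31!=114
i=8: 64!=114

Not found, 9 comps


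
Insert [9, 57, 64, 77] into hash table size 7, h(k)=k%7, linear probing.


Insert 9: h=2 -> slot 2
Insert 57: h=1 -> slot 1
Insert 64: h=1, 2 probes -> slot 3
Insert 77: h=0 -> slot 0

Table: [77, 57, 9, 64, None, None, None]


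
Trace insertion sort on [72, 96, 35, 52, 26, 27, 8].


Initial: [72, 96, 35, 52, 26, 27, 8]
Insert 96: [72, 96, 35, 52, 26, 27, 8]
Insert 35: [35, 72, 96, 52, 26, 27, 8]
Insert 52: [35, 52, 72, 96, 26, 27, 8]
Insert 26: [26, 35, 52, 72, 96, 27, 8]
Insert 27: [26, 27, 35, 52, 72, 96, 8]
Insert 8: [8, 26, 27, 35, 52, 72, 96]

Sorted: [8, 26, 27, 35, 52, 72, 96]


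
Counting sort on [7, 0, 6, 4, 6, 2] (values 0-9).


Input: [7, 0, 6, 4, 6, 2]
Counts: [1, 0, 1, 0, 1, 0, 2, 1, 0, 0]

Sorted: [0, 2, 4, 6, 6, 7]


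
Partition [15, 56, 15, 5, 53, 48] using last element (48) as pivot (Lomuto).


Pivot: 48
  15 <= 48: advance i (no swap)
  15 <= 48: swap -> [15, 15, 56, 5, 53, 48]
  5 <= 48: swap -> [15, 15, 5, 56, 53, 48]
Place pivot at 3: [15, 15, 5, 48, 53, 56]

Partitioned: [15, 15, 5, 48, 53, 56]


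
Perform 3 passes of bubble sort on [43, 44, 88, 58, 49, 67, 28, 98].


Initial: [43, 44, 88, 58, 49, 67, 28, 98]
Pass 1: [43, 44, 58, 49, 67, 28, 88, 98] (4 swaps)
Pass 2: [43, 44, 49, 58, 28, 67, 88, 98] (2 swaps)
Pass 3: [43, 44, 49, 28, 58, 67, 88, 98] (1 swaps)

After 3 passes: [43, 44, 49, 28, 58, 67, 88, 98]


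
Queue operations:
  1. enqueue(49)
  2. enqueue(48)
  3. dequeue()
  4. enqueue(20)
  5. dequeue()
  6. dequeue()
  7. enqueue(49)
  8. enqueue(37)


enqueue(49) -> [49]
enqueue(48) -> [49, 48]
dequeue()->49, [48]
enqueue(20) -> [48, 20]
dequeue()->48, [20]
dequeue()->20, []
enqueue(49) -> [49]
enqueue(37) -> [49, 37]

Final queue: [49, 37]


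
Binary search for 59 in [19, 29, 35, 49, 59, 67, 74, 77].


Step 1: lo=0, hi=7, mid=3, val=49
Step 2: lo=4, hi=7, mid=5, val=67
Step 3: lo=4, hi=4, mid=4, val=59

Found at index 4


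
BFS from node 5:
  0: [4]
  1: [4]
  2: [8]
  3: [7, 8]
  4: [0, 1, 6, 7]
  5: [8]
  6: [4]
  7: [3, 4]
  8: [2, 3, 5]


Visit 5, enqueue [8]
Visit 8, enqueue [2, 3]
Visit 2, enqueue []
Visit 3, enqueue [7]
Visit 7, enqueue [4]
Visit 4, enqueue [0, 1, 6]
Visit 0, enqueue []
Visit 1, enqueue []
Visit 6, enqueue []

BFS order: [5, 8, 2, 3, 7, 4, 0, 1, 6]


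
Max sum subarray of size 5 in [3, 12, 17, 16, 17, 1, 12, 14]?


[0:5]: 65
[1:6]: 63
[2:7]: 63
[3:8]: 60

Max: 65 at [0:5]


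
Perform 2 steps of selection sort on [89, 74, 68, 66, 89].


Initial: [89, 74, 68, 66, 89]
Step 1: min=66 at 3
  Swap: [66, 74, 68, 89, 89]
Step 2: min=68 at 2
  Swap: [66, 68, 74, 89, 89]

After 2 steps: [66, 68, 74, 89, 89]


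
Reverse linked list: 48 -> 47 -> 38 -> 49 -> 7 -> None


Step 1: curr=48, set curr.next=prev(None) | reversed so far: 48
Step 2: curr=47, set curr.next=prev(48) | reversed so far: 47 -> 48
Step 3: curr=38, set curr.next=prev(47) | reversed so far: 38 -> 47 -> 48
Step 4: curr=49, set curr.next=prev(38) | reversed so far: 49 -> 38 -> 47 -> 48
Step 5: curr=7, set curr.next=prev(49) | reversed so far: 7 -> 49 -> 38 -> 47 -> 48

7 -> 49 -> 38 -> 47 -> 48 -> None


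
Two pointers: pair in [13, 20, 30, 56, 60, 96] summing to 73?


lo=0(13)+hi=5(96)=109
lo=0(13)+hi=4(60)=73

Yes: 13+60=73


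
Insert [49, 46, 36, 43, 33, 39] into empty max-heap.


Insert 49: [49]
Insert 46: [49, 46]
Insert 36: [49, 46, 36]
Insert 43: [49, 46, 36, 43]
Insert 33: [49, 46, 36, 43, 33]
Insert 39: [49, 46, 39, 43, 33, 36]

Final heap: [49, 46, 39, 43, 33, 36]


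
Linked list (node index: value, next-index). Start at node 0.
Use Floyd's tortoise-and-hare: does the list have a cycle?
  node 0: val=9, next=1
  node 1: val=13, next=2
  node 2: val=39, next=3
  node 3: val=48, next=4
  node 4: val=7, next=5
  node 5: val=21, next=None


Floyd's tortoise (slow, +1) and hare (fast, +2):
  init: slow=0, fast=0
  step 1: slow=1, fast=2
  step 2: slow=2, fast=4
  step 3: fast 4->5->None, no cycle

Cycle: no


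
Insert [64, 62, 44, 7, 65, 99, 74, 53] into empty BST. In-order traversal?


Insert 64: root
Insert 62: L from 64
Insert 44: L from 64 -> L from 62
Insert 7: L from 64 -> L from 62 -> L from 44
Insert 65: R from 64
Insert 99: R from 64 -> R from 65
Insert 74: R from 64 -> R from 65 -> L from 99
Insert 53: L from 64 -> L from 62 -> R from 44

In-order: [7, 44, 53, 62, 64, 65, 74, 99]


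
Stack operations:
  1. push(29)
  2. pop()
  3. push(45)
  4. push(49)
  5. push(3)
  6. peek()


push(29) -> [29]
pop()->29, []
push(45) -> [45]
push(49) -> [45, 49]
push(3) -> [45, 49, 3]
peek()->3

Final stack: [45, 49, 3]


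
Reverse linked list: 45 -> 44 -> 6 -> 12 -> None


Step 1: curr=45, set curr.next=prev(None) | reversed so far: 45
Step 2: curr=44, set curr.next=prev(45) | reversed so far: 44 -> 45
Step 3: curr=6, set curr.next=prev(44) | reversed so far: 6 -> 44 -> 45
Step 4: curr=12, set curr.next=prev(6) | reversed so far: 12 -> 6 -> 44 -> 45

12 -> 6 -> 44 -> 45 -> None


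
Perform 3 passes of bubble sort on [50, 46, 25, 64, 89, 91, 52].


Initial: [50, 46, 25, 64, 89, 91, 52]
Pass 1: [46, 25, 50, 64, 89, 52, 91] (3 swaps)
Pass 2: [25, 46, 50, 64, 52, 89, 91] (2 swaps)
Pass 3: [25, 46, 50, 52, 64, 89, 91] (1 swaps)

After 3 passes: [25, 46, 50, 52, 64, 89, 91]


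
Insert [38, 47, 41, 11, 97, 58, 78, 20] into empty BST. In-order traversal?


Insert 38: root
Insert 47: R from 38
Insert 41: R from 38 -> L from 47
Insert 11: L from 38
Insert 97: R from 38 -> R from 47
Insert 58: R from 38 -> R from 47 -> L from 97
Insert 78: R from 38 -> R from 47 -> L from 97 -> R from 58
Insert 20: L from 38 -> R from 11

In-order: [11, 20, 38, 41, 47, 58, 78, 97]


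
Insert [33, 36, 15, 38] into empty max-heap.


Insert 33: [33]
Insert 36: [36, 33]
Insert 15: [36, 33, 15]
Insert 38: [38, 36, 15, 33]

Final heap: [38, 36, 15, 33]


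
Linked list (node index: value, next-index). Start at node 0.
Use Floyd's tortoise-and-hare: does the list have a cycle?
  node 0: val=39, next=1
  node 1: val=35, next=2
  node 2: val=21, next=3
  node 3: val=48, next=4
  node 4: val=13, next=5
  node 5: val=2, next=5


Floyd's tortoise (slow, +1) and hare (fast, +2):
  init: slow=0, fast=0
  step 1: slow=1, fast=2
  step 2: slow=2, fast=4
  step 3: slow=3, fast=5
  step 4: slow=4, fast=5
  step 5: slow=5, fast=5
  slow == fast at node 5: cycle detected

Cycle: yes


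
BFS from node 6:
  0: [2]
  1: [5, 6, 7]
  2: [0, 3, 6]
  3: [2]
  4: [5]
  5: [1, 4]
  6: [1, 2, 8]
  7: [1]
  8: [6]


Visit 6, enqueue [1, 2, 8]
Visit 1, enqueue [5, 7]
Visit 2, enqueue [0, 3]
Visit 8, enqueue []
Visit 5, enqueue [4]
Visit 7, enqueue []
Visit 0, enqueue []
Visit 3, enqueue []
Visit 4, enqueue []

BFS order: [6, 1, 2, 8, 5, 7, 0, 3, 4]


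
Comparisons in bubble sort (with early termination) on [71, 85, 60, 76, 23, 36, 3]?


Algorithm: bubble sort (with early termination)
Input: [71, 85, 60, 76, 23, 36, 3]
Sorted: [3, 23, 36, 60, 71, 76, 85]

21


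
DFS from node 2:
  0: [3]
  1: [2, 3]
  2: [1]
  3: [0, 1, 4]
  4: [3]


Visit 2, push [1]
Visit 1, push [3]
Visit 3, push [4, 0]
Visit 0, push []
Visit 4, push []

DFS order: [2, 1, 3, 0, 4]


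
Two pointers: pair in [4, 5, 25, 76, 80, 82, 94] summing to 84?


lo=0(4)+hi=6(94)=98
lo=0(4)+hi=5(82)=86
lo=0(4)+hi=4(80)=84

Yes: 4+80=84


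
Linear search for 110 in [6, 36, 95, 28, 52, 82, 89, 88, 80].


i=0: 6!=110
i=1: 36!=110
i=2: 95!=110
i=3: 28!=110
i=4: 52!=110
i=5: 82!=110
i=6: 89!=110
i=7: 88!=110
i=8: 80!=110

Not found, 9 comps


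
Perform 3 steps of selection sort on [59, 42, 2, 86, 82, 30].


Initial: [59, 42, 2, 86, 82, 30]
Step 1: min=2 at 2
  Swap: [2, 42, 59, 86, 82, 30]
Step 2: min=30 at 5
  Swap: [2, 30, 59, 86, 82, 42]
Step 3: min=42 at 5
  Swap: [2, 30, 42, 86, 82, 59]

After 3 steps: [2, 30, 42, 86, 82, 59]


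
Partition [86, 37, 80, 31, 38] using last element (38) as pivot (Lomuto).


Pivot: 38
  37 <= 38: swap -> [37, 86, 80, 31, 38]
  31 <= 38: swap -> [37, 31, 80, 86, 38]
Place pivot at 2: [37, 31, 38, 86, 80]

Partitioned: [37, 31, 38, 86, 80]


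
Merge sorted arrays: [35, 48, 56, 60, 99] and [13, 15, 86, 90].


Take 13 from B
Take 15 from B
Take 35 from A
Take 48 from A
Take 56 from A
Take 60 from A
Take 86 from B
Take 90 from B

Merged: [13, 15, 35, 48, 56, 60, 86, 90, 99]


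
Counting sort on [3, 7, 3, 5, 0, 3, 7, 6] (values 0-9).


Input: [3, 7, 3, 5, 0, 3, 7, 6]
Counts: [1, 0, 0, 3, 0, 1, 1, 2, 0, 0]

Sorted: [0, 3, 3, 3, 5, 6, 7, 7]


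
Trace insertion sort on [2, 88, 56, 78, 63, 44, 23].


Initial: [2, 88, 56, 78, 63, 44, 23]
Insert 88: [2, 88, 56, 78, 63, 44, 23]
Insert 56: [2, 56, 88, 78, 63, 44, 23]
Insert 78: [2, 56, 78, 88, 63, 44, 23]
Insert 63: [2, 56, 63, 78, 88, 44, 23]
Insert 44: [2, 44, 56, 63, 78, 88, 23]
Insert 23: [2, 23, 44, 56, 63, 78, 88]

Sorted: [2, 23, 44, 56, 63, 78, 88]


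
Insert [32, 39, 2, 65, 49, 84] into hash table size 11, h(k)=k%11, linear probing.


Insert 32: h=10 -> slot 10
Insert 39: h=6 -> slot 6
Insert 2: h=2 -> slot 2
Insert 65: h=10, 1 probes -> slot 0
Insert 49: h=5 -> slot 5
Insert 84: h=7 -> slot 7

Table: [65, None, 2, None, None, 49, 39, 84, None, None, 32]


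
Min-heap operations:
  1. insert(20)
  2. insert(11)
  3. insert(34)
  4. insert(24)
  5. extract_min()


insert(20) -> [20]
insert(11) -> [11, 20]
insert(34) -> [11, 20, 34]
insert(24) -> [11, 20, 34, 24]
extract_min()->11, [20, 24, 34]

Final heap: [20, 24, 34]


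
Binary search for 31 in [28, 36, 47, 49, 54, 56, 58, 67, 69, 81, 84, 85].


Step 1: lo=0, hi=11, mid=5, val=56
Step 2: lo=0, hi=4, mid=2, val=47
Step 3: lo=0, hi=1, mid=0, val=28
Step 4: lo=1, hi=1, mid=1, val=36

Not found


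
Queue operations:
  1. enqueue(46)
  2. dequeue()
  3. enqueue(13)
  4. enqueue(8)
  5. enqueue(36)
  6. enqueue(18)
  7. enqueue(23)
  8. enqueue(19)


enqueue(46) -> [46]
dequeue()->46, []
enqueue(13) -> [13]
enqueue(8) -> [13, 8]
enqueue(36) -> [13, 8, 36]
enqueue(18) -> [13, 8, 36, 18]
enqueue(23) -> [13, 8, 36, 18, 23]
enqueue(19) -> [13, 8, 36, 18, 23, 19]

Final queue: [13, 8, 36, 18, 23, 19]


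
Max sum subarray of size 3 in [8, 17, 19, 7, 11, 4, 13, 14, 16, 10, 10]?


[0:3]: 44
[1:4]: 43
[2:5]: 37
[3:6]: 22
[4:7]: 28
[5:8]: 31
[6:9]: 43
[7:10]: 40
[8:11]: 36

Max: 44 at [0:3]


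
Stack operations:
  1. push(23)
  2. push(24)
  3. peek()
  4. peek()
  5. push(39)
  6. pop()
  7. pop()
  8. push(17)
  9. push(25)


push(23) -> [23]
push(24) -> [23, 24]
peek()->24
peek()->24
push(39) -> [23, 24, 39]
pop()->39, [23, 24]
pop()->24, [23]
push(17) -> [23, 17]
push(25) -> [23, 17, 25]

Final stack: [23, 17, 25]


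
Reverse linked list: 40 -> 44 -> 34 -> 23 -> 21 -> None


Step 1: curr=40, set curr.next=prev(None) | reversed so far: 40
Step 2: curr=44, set curr.next=prev(40) | reversed so far: 44 -> 40
Step 3: curr=34, set curr.next=prev(44) | reversed so far: 34 -> 44 -> 40
Step 4: curr=23, set curr.next=prev(34) | reversed so far: 23 -> 34 -> 44 -> 40
Step 5: curr=21, set curr.next=prev(23) | reversed so far: 21 -> 23 -> 34 -> 44 -> 40

21 -> 23 -> 34 -> 44 -> 40 -> None


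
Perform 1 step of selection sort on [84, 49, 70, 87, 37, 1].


Initial: [84, 49, 70, 87, 37, 1]
Step 1: min=1 at 5
  Swap: [1, 49, 70, 87, 37, 84]

After 1 step: [1, 49, 70, 87, 37, 84]


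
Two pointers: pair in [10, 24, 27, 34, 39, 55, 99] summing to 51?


lo=0(10)+hi=6(99)=109
lo=0(10)+hi=5(55)=65
lo=0(10)+hi=4(39)=49
lo=1(24)+hi=4(39)=63
lo=1(24)+hi=3(34)=58
lo=1(24)+hi=2(27)=51

Yes: 24+27=51


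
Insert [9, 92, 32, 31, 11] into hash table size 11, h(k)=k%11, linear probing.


Insert 9: h=9 -> slot 9
Insert 92: h=4 -> slot 4
Insert 32: h=10 -> slot 10
Insert 31: h=9, 2 probes -> slot 0
Insert 11: h=0, 1 probes -> slot 1

Table: [31, 11, None, None, 92, None, None, None, None, 9, 32]


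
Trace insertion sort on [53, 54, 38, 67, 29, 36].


Initial: [53, 54, 38, 67, 29, 36]
Insert 54: [53, 54, 38, 67, 29, 36]
Insert 38: [38, 53, 54, 67, 29, 36]
Insert 67: [38, 53, 54, 67, 29, 36]
Insert 29: [29, 38, 53, 54, 67, 36]
Insert 36: [29, 36, 38, 53, 54, 67]

Sorted: [29, 36, 38, 53, 54, 67]


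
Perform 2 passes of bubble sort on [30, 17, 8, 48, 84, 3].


Initial: [30, 17, 8, 48, 84, 3]
Pass 1: [17, 8, 30, 48, 3, 84] (3 swaps)
Pass 2: [8, 17, 30, 3, 48, 84] (2 swaps)

After 2 passes: [8, 17, 30, 3, 48, 84]


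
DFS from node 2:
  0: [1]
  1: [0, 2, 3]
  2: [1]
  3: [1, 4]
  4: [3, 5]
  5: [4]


Visit 2, push [1]
Visit 1, push [3, 0]
Visit 0, push []
Visit 3, push [4]
Visit 4, push [5]
Visit 5, push []

DFS order: [2, 1, 0, 3, 4, 5]


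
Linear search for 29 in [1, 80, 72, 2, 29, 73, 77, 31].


i=0: 1!=29
i=1: 80!=29
i=2: 72!=29
i=3: 2!=29
i=4: 29==29 found!

Found at 4, 5 comps


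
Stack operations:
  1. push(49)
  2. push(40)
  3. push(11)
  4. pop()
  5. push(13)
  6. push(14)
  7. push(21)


push(49) -> [49]
push(40) -> [49, 40]
push(11) -> [49, 40, 11]
pop()->11, [49, 40]
push(13) -> [49, 40, 13]
push(14) -> [49, 40, 13, 14]
push(21) -> [49, 40, 13, 14, 21]

Final stack: [49, 40, 13, 14, 21]


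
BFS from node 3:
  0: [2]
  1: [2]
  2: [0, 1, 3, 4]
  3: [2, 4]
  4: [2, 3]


Visit 3, enqueue [2, 4]
Visit 2, enqueue [0, 1]
Visit 4, enqueue []
Visit 0, enqueue []
Visit 1, enqueue []

BFS order: [3, 2, 4, 0, 1]


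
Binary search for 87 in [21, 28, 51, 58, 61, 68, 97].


Step 1: lo=0, hi=6, mid=3, val=58
Step 2: lo=4, hi=6, mid=5, val=68
Step 3: lo=6, hi=6, mid=6, val=97

Not found


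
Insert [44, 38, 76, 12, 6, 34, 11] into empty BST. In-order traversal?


Insert 44: root
Insert 38: L from 44
Insert 76: R from 44
Insert 12: L from 44 -> L from 38
Insert 6: L from 44 -> L from 38 -> L from 12
Insert 34: L from 44 -> L from 38 -> R from 12
Insert 11: L from 44 -> L from 38 -> L from 12 -> R from 6

In-order: [6, 11, 12, 34, 38, 44, 76]


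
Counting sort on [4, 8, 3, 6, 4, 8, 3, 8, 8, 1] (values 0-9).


Input: [4, 8, 3, 6, 4, 8, 3, 8, 8, 1]
Counts: [0, 1, 0, 2, 2, 0, 1, 0, 4, 0]

Sorted: [1, 3, 3, 4, 4, 6, 8, 8, 8, 8]


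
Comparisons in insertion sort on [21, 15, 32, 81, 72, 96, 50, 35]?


Algorithm: insertion sort
Input: [21, 15, 32, 81, 72, 96, 50, 35]
Sorted: [15, 21, 32, 35, 50, 72, 81, 96]

15


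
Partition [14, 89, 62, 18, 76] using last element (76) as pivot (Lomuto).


Pivot: 76
  14 <= 76: advance i (no swap)
  62 <= 76: swap -> [14, 62, 89, 18, 76]
  18 <= 76: swap -> [14, 62, 18, 89, 76]
Place pivot at 3: [14, 62, 18, 76, 89]

Partitioned: [14, 62, 18, 76, 89]


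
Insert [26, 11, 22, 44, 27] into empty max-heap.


Insert 26: [26]
Insert 11: [26, 11]
Insert 22: [26, 11, 22]
Insert 44: [44, 26, 22, 11]
Insert 27: [44, 27, 22, 11, 26]

Final heap: [44, 27, 22, 11, 26]


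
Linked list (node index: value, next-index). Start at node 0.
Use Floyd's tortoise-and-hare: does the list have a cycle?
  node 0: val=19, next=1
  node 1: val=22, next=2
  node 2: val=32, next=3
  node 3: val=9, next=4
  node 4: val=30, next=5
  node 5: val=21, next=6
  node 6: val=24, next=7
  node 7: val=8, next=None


Floyd's tortoise (slow, +1) and hare (fast, +2):
  init: slow=0, fast=0
  step 1: slow=1, fast=2
  step 2: slow=2, fast=4
  step 3: slow=3, fast=6
  step 4: fast 6->7->None, no cycle

Cycle: no


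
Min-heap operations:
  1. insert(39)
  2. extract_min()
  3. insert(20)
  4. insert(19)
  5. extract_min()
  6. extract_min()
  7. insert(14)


insert(39) -> [39]
extract_min()->39, []
insert(20) -> [20]
insert(19) -> [19, 20]
extract_min()->19, [20]
extract_min()->20, []
insert(14) -> [14]

Final heap: [14]


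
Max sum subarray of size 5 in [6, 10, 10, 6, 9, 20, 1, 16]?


[0:5]: 41
[1:6]: 55
[2:7]: 46
[3:8]: 52

Max: 55 at [1:6]


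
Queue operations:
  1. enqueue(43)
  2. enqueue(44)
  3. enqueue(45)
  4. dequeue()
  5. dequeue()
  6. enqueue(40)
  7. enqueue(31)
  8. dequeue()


enqueue(43) -> [43]
enqueue(44) -> [43, 44]
enqueue(45) -> [43, 44, 45]
dequeue()->43, [44, 45]
dequeue()->44, [45]
enqueue(40) -> [45, 40]
enqueue(31) -> [45, 40, 31]
dequeue()->45, [40, 31]

Final queue: [40, 31]


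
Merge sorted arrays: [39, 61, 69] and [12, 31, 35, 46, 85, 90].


Take 12 from B
Take 31 from B
Take 35 from B
Take 39 from A
Take 46 from B
Take 61 from A
Take 69 from A

Merged: [12, 31, 35, 39, 46, 61, 69, 85, 90]


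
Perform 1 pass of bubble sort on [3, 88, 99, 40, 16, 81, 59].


Initial: [3, 88, 99, 40, 16, 81, 59]
Pass 1: [3, 88, 40, 16, 81, 59, 99] (4 swaps)

After 1 pass: [3, 88, 40, 16, 81, 59, 99]


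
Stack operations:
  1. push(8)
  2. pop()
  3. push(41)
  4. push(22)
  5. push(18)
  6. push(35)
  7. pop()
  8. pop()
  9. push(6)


push(8) -> [8]
pop()->8, []
push(41) -> [41]
push(22) -> [41, 22]
push(18) -> [41, 22, 18]
push(35) -> [41, 22, 18, 35]
pop()->35, [41, 22, 18]
pop()->18, [41, 22]
push(6) -> [41, 22, 6]

Final stack: [41, 22, 6]


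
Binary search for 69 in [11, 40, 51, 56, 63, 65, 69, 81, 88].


Step 1: lo=0, hi=8, mid=4, val=63
Step 2: lo=5, hi=8, mid=6, val=69

Found at index 6


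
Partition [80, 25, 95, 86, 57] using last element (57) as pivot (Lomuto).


Pivot: 57
  25 <= 57: swap -> [25, 80, 95, 86, 57]
Place pivot at 1: [25, 57, 95, 86, 80]

Partitioned: [25, 57, 95, 86, 80]
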